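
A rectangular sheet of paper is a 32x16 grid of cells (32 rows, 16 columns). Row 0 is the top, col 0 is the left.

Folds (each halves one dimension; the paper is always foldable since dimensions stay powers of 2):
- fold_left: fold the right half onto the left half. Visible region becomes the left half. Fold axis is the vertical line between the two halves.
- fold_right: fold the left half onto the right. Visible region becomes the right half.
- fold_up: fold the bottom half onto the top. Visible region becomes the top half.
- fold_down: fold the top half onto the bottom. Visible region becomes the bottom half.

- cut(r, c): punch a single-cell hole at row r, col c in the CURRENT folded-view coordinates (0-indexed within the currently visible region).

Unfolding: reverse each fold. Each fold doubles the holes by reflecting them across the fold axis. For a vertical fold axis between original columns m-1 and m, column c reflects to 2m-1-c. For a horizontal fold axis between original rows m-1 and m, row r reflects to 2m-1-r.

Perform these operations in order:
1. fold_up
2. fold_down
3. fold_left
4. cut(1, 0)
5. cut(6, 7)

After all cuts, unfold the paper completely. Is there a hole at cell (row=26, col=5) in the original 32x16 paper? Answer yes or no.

Answer: no

Derivation:
Op 1 fold_up: fold axis h@16; visible region now rows[0,16) x cols[0,16) = 16x16
Op 2 fold_down: fold axis h@8; visible region now rows[8,16) x cols[0,16) = 8x16
Op 3 fold_left: fold axis v@8; visible region now rows[8,16) x cols[0,8) = 8x8
Op 4 cut(1, 0): punch at orig (9,0); cuts so far [(9, 0)]; region rows[8,16) x cols[0,8) = 8x8
Op 5 cut(6, 7): punch at orig (14,7); cuts so far [(9, 0), (14, 7)]; region rows[8,16) x cols[0,8) = 8x8
Unfold 1 (reflect across v@8): 4 holes -> [(9, 0), (9, 15), (14, 7), (14, 8)]
Unfold 2 (reflect across h@8): 8 holes -> [(1, 7), (1, 8), (6, 0), (6, 15), (9, 0), (9, 15), (14, 7), (14, 8)]
Unfold 3 (reflect across h@16): 16 holes -> [(1, 7), (1, 8), (6, 0), (6, 15), (9, 0), (9, 15), (14, 7), (14, 8), (17, 7), (17, 8), (22, 0), (22, 15), (25, 0), (25, 15), (30, 7), (30, 8)]
Holes: [(1, 7), (1, 8), (6, 0), (6, 15), (9, 0), (9, 15), (14, 7), (14, 8), (17, 7), (17, 8), (22, 0), (22, 15), (25, 0), (25, 15), (30, 7), (30, 8)]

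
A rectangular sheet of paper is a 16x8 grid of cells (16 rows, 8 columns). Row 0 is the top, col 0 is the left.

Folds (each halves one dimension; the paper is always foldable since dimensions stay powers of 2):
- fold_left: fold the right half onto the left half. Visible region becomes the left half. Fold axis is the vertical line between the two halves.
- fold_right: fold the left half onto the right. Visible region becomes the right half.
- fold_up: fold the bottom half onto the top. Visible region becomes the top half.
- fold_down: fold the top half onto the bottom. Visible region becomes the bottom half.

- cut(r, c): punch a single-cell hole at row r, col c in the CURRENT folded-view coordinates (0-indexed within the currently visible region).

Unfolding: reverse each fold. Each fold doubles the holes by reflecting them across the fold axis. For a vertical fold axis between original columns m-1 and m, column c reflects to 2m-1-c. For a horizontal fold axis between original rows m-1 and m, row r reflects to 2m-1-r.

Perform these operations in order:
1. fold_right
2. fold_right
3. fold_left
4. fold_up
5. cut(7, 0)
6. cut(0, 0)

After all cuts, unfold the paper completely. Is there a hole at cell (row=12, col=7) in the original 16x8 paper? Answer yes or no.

Op 1 fold_right: fold axis v@4; visible region now rows[0,16) x cols[4,8) = 16x4
Op 2 fold_right: fold axis v@6; visible region now rows[0,16) x cols[6,8) = 16x2
Op 3 fold_left: fold axis v@7; visible region now rows[0,16) x cols[6,7) = 16x1
Op 4 fold_up: fold axis h@8; visible region now rows[0,8) x cols[6,7) = 8x1
Op 5 cut(7, 0): punch at orig (7,6); cuts so far [(7, 6)]; region rows[0,8) x cols[6,7) = 8x1
Op 6 cut(0, 0): punch at orig (0,6); cuts so far [(0, 6), (7, 6)]; region rows[0,8) x cols[6,7) = 8x1
Unfold 1 (reflect across h@8): 4 holes -> [(0, 6), (7, 6), (8, 6), (15, 6)]
Unfold 2 (reflect across v@7): 8 holes -> [(0, 6), (0, 7), (7, 6), (7, 7), (8, 6), (8, 7), (15, 6), (15, 7)]
Unfold 3 (reflect across v@6): 16 holes -> [(0, 4), (0, 5), (0, 6), (0, 7), (7, 4), (7, 5), (7, 6), (7, 7), (8, 4), (8, 5), (8, 6), (8, 7), (15, 4), (15, 5), (15, 6), (15, 7)]
Unfold 4 (reflect across v@4): 32 holes -> [(0, 0), (0, 1), (0, 2), (0, 3), (0, 4), (0, 5), (0, 6), (0, 7), (7, 0), (7, 1), (7, 2), (7, 3), (7, 4), (7, 5), (7, 6), (7, 7), (8, 0), (8, 1), (8, 2), (8, 3), (8, 4), (8, 5), (8, 6), (8, 7), (15, 0), (15, 1), (15, 2), (15, 3), (15, 4), (15, 5), (15, 6), (15, 7)]
Holes: [(0, 0), (0, 1), (0, 2), (0, 3), (0, 4), (0, 5), (0, 6), (0, 7), (7, 0), (7, 1), (7, 2), (7, 3), (7, 4), (7, 5), (7, 6), (7, 7), (8, 0), (8, 1), (8, 2), (8, 3), (8, 4), (8, 5), (8, 6), (8, 7), (15, 0), (15, 1), (15, 2), (15, 3), (15, 4), (15, 5), (15, 6), (15, 7)]

Answer: no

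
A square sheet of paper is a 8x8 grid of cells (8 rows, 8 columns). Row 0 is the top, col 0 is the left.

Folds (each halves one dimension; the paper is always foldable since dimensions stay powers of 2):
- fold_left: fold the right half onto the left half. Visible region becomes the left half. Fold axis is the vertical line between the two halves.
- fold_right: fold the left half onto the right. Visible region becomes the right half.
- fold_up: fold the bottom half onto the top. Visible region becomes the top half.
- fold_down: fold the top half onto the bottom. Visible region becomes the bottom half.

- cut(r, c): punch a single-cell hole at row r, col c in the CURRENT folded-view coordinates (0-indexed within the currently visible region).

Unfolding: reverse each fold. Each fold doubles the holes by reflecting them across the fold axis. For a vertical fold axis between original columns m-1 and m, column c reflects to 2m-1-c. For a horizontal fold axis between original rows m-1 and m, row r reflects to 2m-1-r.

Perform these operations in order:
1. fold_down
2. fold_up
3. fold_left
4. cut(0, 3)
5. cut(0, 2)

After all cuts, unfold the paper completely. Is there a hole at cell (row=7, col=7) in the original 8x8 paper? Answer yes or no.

Answer: no

Derivation:
Op 1 fold_down: fold axis h@4; visible region now rows[4,8) x cols[0,8) = 4x8
Op 2 fold_up: fold axis h@6; visible region now rows[4,6) x cols[0,8) = 2x8
Op 3 fold_left: fold axis v@4; visible region now rows[4,6) x cols[0,4) = 2x4
Op 4 cut(0, 3): punch at orig (4,3); cuts so far [(4, 3)]; region rows[4,6) x cols[0,4) = 2x4
Op 5 cut(0, 2): punch at orig (4,2); cuts so far [(4, 2), (4, 3)]; region rows[4,6) x cols[0,4) = 2x4
Unfold 1 (reflect across v@4): 4 holes -> [(4, 2), (4, 3), (4, 4), (4, 5)]
Unfold 2 (reflect across h@6): 8 holes -> [(4, 2), (4, 3), (4, 4), (4, 5), (7, 2), (7, 3), (7, 4), (7, 5)]
Unfold 3 (reflect across h@4): 16 holes -> [(0, 2), (0, 3), (0, 4), (0, 5), (3, 2), (3, 3), (3, 4), (3, 5), (4, 2), (4, 3), (4, 4), (4, 5), (7, 2), (7, 3), (7, 4), (7, 5)]
Holes: [(0, 2), (0, 3), (0, 4), (0, 5), (3, 2), (3, 3), (3, 4), (3, 5), (4, 2), (4, 3), (4, 4), (4, 5), (7, 2), (7, 3), (7, 4), (7, 5)]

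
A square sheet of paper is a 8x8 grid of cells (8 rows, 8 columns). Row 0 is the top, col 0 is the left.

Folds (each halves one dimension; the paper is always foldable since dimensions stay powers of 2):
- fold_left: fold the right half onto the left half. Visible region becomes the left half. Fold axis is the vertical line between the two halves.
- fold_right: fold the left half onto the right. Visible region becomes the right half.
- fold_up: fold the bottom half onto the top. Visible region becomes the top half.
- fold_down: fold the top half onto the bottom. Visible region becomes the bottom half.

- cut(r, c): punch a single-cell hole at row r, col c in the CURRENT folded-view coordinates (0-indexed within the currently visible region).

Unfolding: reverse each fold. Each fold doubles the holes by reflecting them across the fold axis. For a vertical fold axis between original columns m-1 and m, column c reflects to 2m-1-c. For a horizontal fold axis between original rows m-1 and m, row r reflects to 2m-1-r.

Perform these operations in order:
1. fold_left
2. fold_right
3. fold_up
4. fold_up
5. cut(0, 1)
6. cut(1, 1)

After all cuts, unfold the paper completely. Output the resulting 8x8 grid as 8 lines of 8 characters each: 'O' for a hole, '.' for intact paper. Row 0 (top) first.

Op 1 fold_left: fold axis v@4; visible region now rows[0,8) x cols[0,4) = 8x4
Op 2 fold_right: fold axis v@2; visible region now rows[0,8) x cols[2,4) = 8x2
Op 3 fold_up: fold axis h@4; visible region now rows[0,4) x cols[2,4) = 4x2
Op 4 fold_up: fold axis h@2; visible region now rows[0,2) x cols[2,4) = 2x2
Op 5 cut(0, 1): punch at orig (0,3); cuts so far [(0, 3)]; region rows[0,2) x cols[2,4) = 2x2
Op 6 cut(1, 1): punch at orig (1,3); cuts so far [(0, 3), (1, 3)]; region rows[0,2) x cols[2,4) = 2x2
Unfold 1 (reflect across h@2): 4 holes -> [(0, 3), (1, 3), (2, 3), (3, 3)]
Unfold 2 (reflect across h@4): 8 holes -> [(0, 3), (1, 3), (2, 3), (3, 3), (4, 3), (5, 3), (6, 3), (7, 3)]
Unfold 3 (reflect across v@2): 16 holes -> [(0, 0), (0, 3), (1, 0), (1, 3), (2, 0), (2, 3), (3, 0), (3, 3), (4, 0), (4, 3), (5, 0), (5, 3), (6, 0), (6, 3), (7, 0), (7, 3)]
Unfold 4 (reflect across v@4): 32 holes -> [(0, 0), (0, 3), (0, 4), (0, 7), (1, 0), (1, 3), (1, 4), (1, 7), (2, 0), (2, 3), (2, 4), (2, 7), (3, 0), (3, 3), (3, 4), (3, 7), (4, 0), (4, 3), (4, 4), (4, 7), (5, 0), (5, 3), (5, 4), (5, 7), (6, 0), (6, 3), (6, 4), (6, 7), (7, 0), (7, 3), (7, 4), (7, 7)]

Answer: O..OO..O
O..OO..O
O..OO..O
O..OO..O
O..OO..O
O..OO..O
O..OO..O
O..OO..O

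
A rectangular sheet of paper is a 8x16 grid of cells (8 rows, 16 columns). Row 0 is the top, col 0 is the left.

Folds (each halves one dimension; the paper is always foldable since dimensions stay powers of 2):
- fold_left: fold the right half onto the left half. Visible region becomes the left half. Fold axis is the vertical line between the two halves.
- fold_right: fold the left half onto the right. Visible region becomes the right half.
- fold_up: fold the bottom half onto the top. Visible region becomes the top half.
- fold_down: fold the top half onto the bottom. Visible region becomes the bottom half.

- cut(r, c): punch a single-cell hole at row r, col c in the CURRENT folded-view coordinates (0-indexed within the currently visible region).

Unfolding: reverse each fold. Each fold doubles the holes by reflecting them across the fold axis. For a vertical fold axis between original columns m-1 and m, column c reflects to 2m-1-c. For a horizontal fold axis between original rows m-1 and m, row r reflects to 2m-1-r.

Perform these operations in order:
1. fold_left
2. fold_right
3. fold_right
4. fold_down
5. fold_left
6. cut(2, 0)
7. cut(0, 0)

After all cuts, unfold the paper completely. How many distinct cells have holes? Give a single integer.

Answer: 64

Derivation:
Op 1 fold_left: fold axis v@8; visible region now rows[0,8) x cols[0,8) = 8x8
Op 2 fold_right: fold axis v@4; visible region now rows[0,8) x cols[4,8) = 8x4
Op 3 fold_right: fold axis v@6; visible region now rows[0,8) x cols[6,8) = 8x2
Op 4 fold_down: fold axis h@4; visible region now rows[4,8) x cols[6,8) = 4x2
Op 5 fold_left: fold axis v@7; visible region now rows[4,8) x cols[6,7) = 4x1
Op 6 cut(2, 0): punch at orig (6,6); cuts so far [(6, 6)]; region rows[4,8) x cols[6,7) = 4x1
Op 7 cut(0, 0): punch at orig (4,6); cuts so far [(4, 6), (6, 6)]; region rows[4,8) x cols[6,7) = 4x1
Unfold 1 (reflect across v@7): 4 holes -> [(4, 6), (4, 7), (6, 6), (6, 7)]
Unfold 2 (reflect across h@4): 8 holes -> [(1, 6), (1, 7), (3, 6), (3, 7), (4, 6), (4, 7), (6, 6), (6, 7)]
Unfold 3 (reflect across v@6): 16 holes -> [(1, 4), (1, 5), (1, 6), (1, 7), (3, 4), (3, 5), (3, 6), (3, 7), (4, 4), (4, 5), (4, 6), (4, 7), (6, 4), (6, 5), (6, 6), (6, 7)]
Unfold 4 (reflect across v@4): 32 holes -> [(1, 0), (1, 1), (1, 2), (1, 3), (1, 4), (1, 5), (1, 6), (1, 7), (3, 0), (3, 1), (3, 2), (3, 3), (3, 4), (3, 5), (3, 6), (3, 7), (4, 0), (4, 1), (4, 2), (4, 3), (4, 4), (4, 5), (4, 6), (4, 7), (6, 0), (6, 1), (6, 2), (6, 3), (6, 4), (6, 5), (6, 6), (6, 7)]
Unfold 5 (reflect across v@8): 64 holes -> [(1, 0), (1, 1), (1, 2), (1, 3), (1, 4), (1, 5), (1, 6), (1, 7), (1, 8), (1, 9), (1, 10), (1, 11), (1, 12), (1, 13), (1, 14), (1, 15), (3, 0), (3, 1), (3, 2), (3, 3), (3, 4), (3, 5), (3, 6), (3, 7), (3, 8), (3, 9), (3, 10), (3, 11), (3, 12), (3, 13), (3, 14), (3, 15), (4, 0), (4, 1), (4, 2), (4, 3), (4, 4), (4, 5), (4, 6), (4, 7), (4, 8), (4, 9), (4, 10), (4, 11), (4, 12), (4, 13), (4, 14), (4, 15), (6, 0), (6, 1), (6, 2), (6, 3), (6, 4), (6, 5), (6, 6), (6, 7), (6, 8), (6, 9), (6, 10), (6, 11), (6, 12), (6, 13), (6, 14), (6, 15)]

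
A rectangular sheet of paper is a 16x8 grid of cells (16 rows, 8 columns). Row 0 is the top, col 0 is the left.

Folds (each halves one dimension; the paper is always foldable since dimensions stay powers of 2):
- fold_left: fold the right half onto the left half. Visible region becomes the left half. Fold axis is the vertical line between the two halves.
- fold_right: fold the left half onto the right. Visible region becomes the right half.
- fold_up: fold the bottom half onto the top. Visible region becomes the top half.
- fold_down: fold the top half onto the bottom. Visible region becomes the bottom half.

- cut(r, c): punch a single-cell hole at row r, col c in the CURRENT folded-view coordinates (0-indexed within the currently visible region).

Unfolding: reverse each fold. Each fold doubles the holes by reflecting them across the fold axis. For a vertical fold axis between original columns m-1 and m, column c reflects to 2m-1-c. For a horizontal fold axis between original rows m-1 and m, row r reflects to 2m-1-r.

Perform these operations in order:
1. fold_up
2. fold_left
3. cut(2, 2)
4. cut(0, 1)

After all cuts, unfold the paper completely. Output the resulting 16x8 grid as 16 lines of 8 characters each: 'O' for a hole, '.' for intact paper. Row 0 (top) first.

Answer: .O....O.
........
..O..O..
........
........
........
........
........
........
........
........
........
........
..O..O..
........
.O....O.

Derivation:
Op 1 fold_up: fold axis h@8; visible region now rows[0,8) x cols[0,8) = 8x8
Op 2 fold_left: fold axis v@4; visible region now rows[0,8) x cols[0,4) = 8x4
Op 3 cut(2, 2): punch at orig (2,2); cuts so far [(2, 2)]; region rows[0,8) x cols[0,4) = 8x4
Op 4 cut(0, 1): punch at orig (0,1); cuts so far [(0, 1), (2, 2)]; region rows[0,8) x cols[0,4) = 8x4
Unfold 1 (reflect across v@4): 4 holes -> [(0, 1), (0, 6), (2, 2), (2, 5)]
Unfold 2 (reflect across h@8): 8 holes -> [(0, 1), (0, 6), (2, 2), (2, 5), (13, 2), (13, 5), (15, 1), (15, 6)]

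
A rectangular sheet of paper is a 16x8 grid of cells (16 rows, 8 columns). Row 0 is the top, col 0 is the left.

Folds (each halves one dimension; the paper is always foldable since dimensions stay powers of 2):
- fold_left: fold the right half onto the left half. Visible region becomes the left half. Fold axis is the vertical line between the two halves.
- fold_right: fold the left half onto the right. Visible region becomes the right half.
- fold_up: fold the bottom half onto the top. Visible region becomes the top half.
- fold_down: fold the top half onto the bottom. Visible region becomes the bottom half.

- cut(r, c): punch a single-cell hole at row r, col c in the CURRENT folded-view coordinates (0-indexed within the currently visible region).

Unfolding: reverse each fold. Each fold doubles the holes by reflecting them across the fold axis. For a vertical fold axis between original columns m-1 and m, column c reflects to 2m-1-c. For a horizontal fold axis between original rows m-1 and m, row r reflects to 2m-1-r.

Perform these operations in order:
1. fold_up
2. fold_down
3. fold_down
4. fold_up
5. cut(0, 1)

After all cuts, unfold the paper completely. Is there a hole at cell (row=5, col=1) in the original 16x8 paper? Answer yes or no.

Op 1 fold_up: fold axis h@8; visible region now rows[0,8) x cols[0,8) = 8x8
Op 2 fold_down: fold axis h@4; visible region now rows[4,8) x cols[0,8) = 4x8
Op 3 fold_down: fold axis h@6; visible region now rows[6,8) x cols[0,8) = 2x8
Op 4 fold_up: fold axis h@7; visible region now rows[6,7) x cols[0,8) = 1x8
Op 5 cut(0, 1): punch at orig (6,1); cuts so far [(6, 1)]; region rows[6,7) x cols[0,8) = 1x8
Unfold 1 (reflect across h@7): 2 holes -> [(6, 1), (7, 1)]
Unfold 2 (reflect across h@6): 4 holes -> [(4, 1), (5, 1), (6, 1), (7, 1)]
Unfold 3 (reflect across h@4): 8 holes -> [(0, 1), (1, 1), (2, 1), (3, 1), (4, 1), (5, 1), (6, 1), (7, 1)]
Unfold 4 (reflect across h@8): 16 holes -> [(0, 1), (1, 1), (2, 1), (3, 1), (4, 1), (5, 1), (6, 1), (7, 1), (8, 1), (9, 1), (10, 1), (11, 1), (12, 1), (13, 1), (14, 1), (15, 1)]
Holes: [(0, 1), (1, 1), (2, 1), (3, 1), (4, 1), (5, 1), (6, 1), (7, 1), (8, 1), (9, 1), (10, 1), (11, 1), (12, 1), (13, 1), (14, 1), (15, 1)]

Answer: yes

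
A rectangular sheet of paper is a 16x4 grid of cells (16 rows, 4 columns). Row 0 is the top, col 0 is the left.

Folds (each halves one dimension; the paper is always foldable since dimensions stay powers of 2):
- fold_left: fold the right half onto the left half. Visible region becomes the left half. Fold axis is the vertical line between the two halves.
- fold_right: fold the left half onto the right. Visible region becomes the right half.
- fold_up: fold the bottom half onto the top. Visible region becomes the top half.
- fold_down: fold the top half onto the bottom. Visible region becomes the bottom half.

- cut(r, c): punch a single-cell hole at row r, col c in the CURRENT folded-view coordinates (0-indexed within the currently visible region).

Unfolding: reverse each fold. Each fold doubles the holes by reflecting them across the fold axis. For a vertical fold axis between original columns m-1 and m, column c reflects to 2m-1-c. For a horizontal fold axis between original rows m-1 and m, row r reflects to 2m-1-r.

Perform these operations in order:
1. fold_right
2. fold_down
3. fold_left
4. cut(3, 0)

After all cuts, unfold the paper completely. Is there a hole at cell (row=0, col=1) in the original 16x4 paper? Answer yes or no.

Answer: no

Derivation:
Op 1 fold_right: fold axis v@2; visible region now rows[0,16) x cols[2,4) = 16x2
Op 2 fold_down: fold axis h@8; visible region now rows[8,16) x cols[2,4) = 8x2
Op 3 fold_left: fold axis v@3; visible region now rows[8,16) x cols[2,3) = 8x1
Op 4 cut(3, 0): punch at orig (11,2); cuts so far [(11, 2)]; region rows[8,16) x cols[2,3) = 8x1
Unfold 1 (reflect across v@3): 2 holes -> [(11, 2), (11, 3)]
Unfold 2 (reflect across h@8): 4 holes -> [(4, 2), (4, 3), (11, 2), (11, 3)]
Unfold 3 (reflect across v@2): 8 holes -> [(4, 0), (4, 1), (4, 2), (4, 3), (11, 0), (11, 1), (11, 2), (11, 3)]
Holes: [(4, 0), (4, 1), (4, 2), (4, 3), (11, 0), (11, 1), (11, 2), (11, 3)]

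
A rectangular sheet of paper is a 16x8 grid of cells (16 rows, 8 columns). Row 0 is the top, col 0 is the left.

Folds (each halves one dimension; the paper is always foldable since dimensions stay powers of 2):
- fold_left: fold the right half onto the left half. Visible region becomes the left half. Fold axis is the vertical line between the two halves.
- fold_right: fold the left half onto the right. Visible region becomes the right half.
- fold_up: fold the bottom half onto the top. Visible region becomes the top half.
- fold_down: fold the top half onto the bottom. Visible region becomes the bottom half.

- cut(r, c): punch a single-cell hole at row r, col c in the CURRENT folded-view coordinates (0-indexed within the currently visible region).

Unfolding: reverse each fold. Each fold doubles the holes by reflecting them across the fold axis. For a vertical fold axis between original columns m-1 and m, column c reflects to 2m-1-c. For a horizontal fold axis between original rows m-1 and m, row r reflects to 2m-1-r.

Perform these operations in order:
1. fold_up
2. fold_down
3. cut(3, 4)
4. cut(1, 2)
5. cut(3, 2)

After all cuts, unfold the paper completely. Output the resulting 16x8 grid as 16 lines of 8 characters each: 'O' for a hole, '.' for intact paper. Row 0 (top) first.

Op 1 fold_up: fold axis h@8; visible region now rows[0,8) x cols[0,8) = 8x8
Op 2 fold_down: fold axis h@4; visible region now rows[4,8) x cols[0,8) = 4x8
Op 3 cut(3, 4): punch at orig (7,4); cuts so far [(7, 4)]; region rows[4,8) x cols[0,8) = 4x8
Op 4 cut(1, 2): punch at orig (5,2); cuts so far [(5, 2), (7, 4)]; region rows[4,8) x cols[0,8) = 4x8
Op 5 cut(3, 2): punch at orig (7,2); cuts so far [(5, 2), (7, 2), (7, 4)]; region rows[4,8) x cols[0,8) = 4x8
Unfold 1 (reflect across h@4): 6 holes -> [(0, 2), (0, 4), (2, 2), (5, 2), (7, 2), (7, 4)]
Unfold 2 (reflect across h@8): 12 holes -> [(0, 2), (0, 4), (2, 2), (5, 2), (7, 2), (7, 4), (8, 2), (8, 4), (10, 2), (13, 2), (15, 2), (15, 4)]

Answer: ..O.O...
........
..O.....
........
........
..O.....
........
..O.O...
..O.O...
........
..O.....
........
........
..O.....
........
..O.O...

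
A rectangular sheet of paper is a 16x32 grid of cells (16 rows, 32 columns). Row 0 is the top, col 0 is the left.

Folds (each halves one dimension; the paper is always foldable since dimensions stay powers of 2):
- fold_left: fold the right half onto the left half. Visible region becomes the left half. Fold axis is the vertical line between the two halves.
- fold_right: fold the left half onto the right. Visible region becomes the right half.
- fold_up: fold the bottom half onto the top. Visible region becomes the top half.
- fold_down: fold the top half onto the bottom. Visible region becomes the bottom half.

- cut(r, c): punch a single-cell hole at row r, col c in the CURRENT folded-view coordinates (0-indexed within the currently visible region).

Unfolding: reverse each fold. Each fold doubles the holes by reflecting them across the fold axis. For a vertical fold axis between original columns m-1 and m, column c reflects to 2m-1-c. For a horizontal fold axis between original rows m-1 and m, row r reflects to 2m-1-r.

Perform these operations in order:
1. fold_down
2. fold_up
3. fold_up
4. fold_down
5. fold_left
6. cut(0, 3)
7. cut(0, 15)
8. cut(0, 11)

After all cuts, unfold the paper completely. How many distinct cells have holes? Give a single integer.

Answer: 96

Derivation:
Op 1 fold_down: fold axis h@8; visible region now rows[8,16) x cols[0,32) = 8x32
Op 2 fold_up: fold axis h@12; visible region now rows[8,12) x cols[0,32) = 4x32
Op 3 fold_up: fold axis h@10; visible region now rows[8,10) x cols[0,32) = 2x32
Op 4 fold_down: fold axis h@9; visible region now rows[9,10) x cols[0,32) = 1x32
Op 5 fold_left: fold axis v@16; visible region now rows[9,10) x cols[0,16) = 1x16
Op 6 cut(0, 3): punch at orig (9,3); cuts so far [(9, 3)]; region rows[9,10) x cols[0,16) = 1x16
Op 7 cut(0, 15): punch at orig (9,15); cuts so far [(9, 3), (9, 15)]; region rows[9,10) x cols[0,16) = 1x16
Op 8 cut(0, 11): punch at orig (9,11); cuts so far [(9, 3), (9, 11), (9, 15)]; region rows[9,10) x cols[0,16) = 1x16
Unfold 1 (reflect across v@16): 6 holes -> [(9, 3), (9, 11), (9, 15), (9, 16), (9, 20), (9, 28)]
Unfold 2 (reflect across h@9): 12 holes -> [(8, 3), (8, 11), (8, 15), (8, 16), (8, 20), (8, 28), (9, 3), (9, 11), (9, 15), (9, 16), (9, 20), (9, 28)]
Unfold 3 (reflect across h@10): 24 holes -> [(8, 3), (8, 11), (8, 15), (8, 16), (8, 20), (8, 28), (9, 3), (9, 11), (9, 15), (9, 16), (9, 20), (9, 28), (10, 3), (10, 11), (10, 15), (10, 16), (10, 20), (10, 28), (11, 3), (11, 11), (11, 15), (11, 16), (11, 20), (11, 28)]
Unfold 4 (reflect across h@12): 48 holes -> [(8, 3), (8, 11), (8, 15), (8, 16), (8, 20), (8, 28), (9, 3), (9, 11), (9, 15), (9, 16), (9, 20), (9, 28), (10, 3), (10, 11), (10, 15), (10, 16), (10, 20), (10, 28), (11, 3), (11, 11), (11, 15), (11, 16), (11, 20), (11, 28), (12, 3), (12, 11), (12, 15), (12, 16), (12, 20), (12, 28), (13, 3), (13, 11), (13, 15), (13, 16), (13, 20), (13, 28), (14, 3), (14, 11), (14, 15), (14, 16), (14, 20), (14, 28), (15, 3), (15, 11), (15, 15), (15, 16), (15, 20), (15, 28)]
Unfold 5 (reflect across h@8): 96 holes -> [(0, 3), (0, 11), (0, 15), (0, 16), (0, 20), (0, 28), (1, 3), (1, 11), (1, 15), (1, 16), (1, 20), (1, 28), (2, 3), (2, 11), (2, 15), (2, 16), (2, 20), (2, 28), (3, 3), (3, 11), (3, 15), (3, 16), (3, 20), (3, 28), (4, 3), (4, 11), (4, 15), (4, 16), (4, 20), (4, 28), (5, 3), (5, 11), (5, 15), (5, 16), (5, 20), (5, 28), (6, 3), (6, 11), (6, 15), (6, 16), (6, 20), (6, 28), (7, 3), (7, 11), (7, 15), (7, 16), (7, 20), (7, 28), (8, 3), (8, 11), (8, 15), (8, 16), (8, 20), (8, 28), (9, 3), (9, 11), (9, 15), (9, 16), (9, 20), (9, 28), (10, 3), (10, 11), (10, 15), (10, 16), (10, 20), (10, 28), (11, 3), (11, 11), (11, 15), (11, 16), (11, 20), (11, 28), (12, 3), (12, 11), (12, 15), (12, 16), (12, 20), (12, 28), (13, 3), (13, 11), (13, 15), (13, 16), (13, 20), (13, 28), (14, 3), (14, 11), (14, 15), (14, 16), (14, 20), (14, 28), (15, 3), (15, 11), (15, 15), (15, 16), (15, 20), (15, 28)]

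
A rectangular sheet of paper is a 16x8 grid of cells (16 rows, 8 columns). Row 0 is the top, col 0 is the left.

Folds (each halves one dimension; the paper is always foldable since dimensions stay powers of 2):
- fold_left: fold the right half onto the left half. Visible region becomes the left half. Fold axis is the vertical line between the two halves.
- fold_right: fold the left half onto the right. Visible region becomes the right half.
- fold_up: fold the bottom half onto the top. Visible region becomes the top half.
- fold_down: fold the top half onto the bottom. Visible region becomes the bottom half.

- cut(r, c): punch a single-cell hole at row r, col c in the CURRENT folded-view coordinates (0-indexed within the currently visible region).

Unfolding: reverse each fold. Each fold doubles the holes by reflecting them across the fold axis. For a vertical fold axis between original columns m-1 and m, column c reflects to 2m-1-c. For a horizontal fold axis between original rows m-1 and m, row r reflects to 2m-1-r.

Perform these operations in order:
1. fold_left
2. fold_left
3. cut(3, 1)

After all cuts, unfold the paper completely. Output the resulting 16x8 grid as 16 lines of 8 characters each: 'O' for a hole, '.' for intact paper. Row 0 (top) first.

Answer: ........
........
........
.OO..OO.
........
........
........
........
........
........
........
........
........
........
........
........

Derivation:
Op 1 fold_left: fold axis v@4; visible region now rows[0,16) x cols[0,4) = 16x4
Op 2 fold_left: fold axis v@2; visible region now rows[0,16) x cols[0,2) = 16x2
Op 3 cut(3, 1): punch at orig (3,1); cuts so far [(3, 1)]; region rows[0,16) x cols[0,2) = 16x2
Unfold 1 (reflect across v@2): 2 holes -> [(3, 1), (3, 2)]
Unfold 2 (reflect across v@4): 4 holes -> [(3, 1), (3, 2), (3, 5), (3, 6)]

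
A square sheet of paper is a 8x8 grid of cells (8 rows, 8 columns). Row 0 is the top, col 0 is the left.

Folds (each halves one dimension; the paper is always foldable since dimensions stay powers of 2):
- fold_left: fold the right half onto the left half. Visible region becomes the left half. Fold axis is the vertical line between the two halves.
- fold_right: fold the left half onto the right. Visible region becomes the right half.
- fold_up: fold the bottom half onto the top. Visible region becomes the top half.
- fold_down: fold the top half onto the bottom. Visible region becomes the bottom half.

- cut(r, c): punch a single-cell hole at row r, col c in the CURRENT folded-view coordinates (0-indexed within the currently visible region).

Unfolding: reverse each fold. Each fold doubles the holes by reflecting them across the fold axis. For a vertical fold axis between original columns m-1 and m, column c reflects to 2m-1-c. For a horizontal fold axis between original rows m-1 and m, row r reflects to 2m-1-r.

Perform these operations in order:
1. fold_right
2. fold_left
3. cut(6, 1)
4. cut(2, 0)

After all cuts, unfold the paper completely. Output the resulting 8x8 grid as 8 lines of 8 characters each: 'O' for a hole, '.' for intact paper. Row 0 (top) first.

Answer: ........
........
O..OO..O
........
........
........
.OO..OO.
........

Derivation:
Op 1 fold_right: fold axis v@4; visible region now rows[0,8) x cols[4,8) = 8x4
Op 2 fold_left: fold axis v@6; visible region now rows[0,8) x cols[4,6) = 8x2
Op 3 cut(6, 1): punch at orig (6,5); cuts so far [(6, 5)]; region rows[0,8) x cols[4,6) = 8x2
Op 4 cut(2, 0): punch at orig (2,4); cuts so far [(2, 4), (6, 5)]; region rows[0,8) x cols[4,6) = 8x2
Unfold 1 (reflect across v@6): 4 holes -> [(2, 4), (2, 7), (6, 5), (6, 6)]
Unfold 2 (reflect across v@4): 8 holes -> [(2, 0), (2, 3), (2, 4), (2, 7), (6, 1), (6, 2), (6, 5), (6, 6)]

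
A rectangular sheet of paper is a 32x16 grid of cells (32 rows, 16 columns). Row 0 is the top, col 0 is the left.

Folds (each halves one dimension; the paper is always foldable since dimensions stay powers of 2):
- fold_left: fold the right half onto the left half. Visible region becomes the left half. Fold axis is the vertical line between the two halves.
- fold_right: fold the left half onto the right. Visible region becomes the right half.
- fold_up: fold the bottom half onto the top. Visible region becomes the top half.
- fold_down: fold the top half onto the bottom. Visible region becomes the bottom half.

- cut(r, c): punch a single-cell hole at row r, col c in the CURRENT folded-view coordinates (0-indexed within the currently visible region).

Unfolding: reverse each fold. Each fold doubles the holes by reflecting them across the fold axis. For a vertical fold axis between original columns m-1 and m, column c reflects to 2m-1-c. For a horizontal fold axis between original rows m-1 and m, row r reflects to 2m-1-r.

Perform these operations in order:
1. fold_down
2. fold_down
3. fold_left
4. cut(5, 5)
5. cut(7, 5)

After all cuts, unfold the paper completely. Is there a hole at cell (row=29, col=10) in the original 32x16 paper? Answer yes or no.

Answer: yes

Derivation:
Op 1 fold_down: fold axis h@16; visible region now rows[16,32) x cols[0,16) = 16x16
Op 2 fold_down: fold axis h@24; visible region now rows[24,32) x cols[0,16) = 8x16
Op 3 fold_left: fold axis v@8; visible region now rows[24,32) x cols[0,8) = 8x8
Op 4 cut(5, 5): punch at orig (29,5); cuts so far [(29, 5)]; region rows[24,32) x cols[0,8) = 8x8
Op 5 cut(7, 5): punch at orig (31,5); cuts so far [(29, 5), (31, 5)]; region rows[24,32) x cols[0,8) = 8x8
Unfold 1 (reflect across v@8): 4 holes -> [(29, 5), (29, 10), (31, 5), (31, 10)]
Unfold 2 (reflect across h@24): 8 holes -> [(16, 5), (16, 10), (18, 5), (18, 10), (29, 5), (29, 10), (31, 5), (31, 10)]
Unfold 3 (reflect across h@16): 16 holes -> [(0, 5), (0, 10), (2, 5), (2, 10), (13, 5), (13, 10), (15, 5), (15, 10), (16, 5), (16, 10), (18, 5), (18, 10), (29, 5), (29, 10), (31, 5), (31, 10)]
Holes: [(0, 5), (0, 10), (2, 5), (2, 10), (13, 5), (13, 10), (15, 5), (15, 10), (16, 5), (16, 10), (18, 5), (18, 10), (29, 5), (29, 10), (31, 5), (31, 10)]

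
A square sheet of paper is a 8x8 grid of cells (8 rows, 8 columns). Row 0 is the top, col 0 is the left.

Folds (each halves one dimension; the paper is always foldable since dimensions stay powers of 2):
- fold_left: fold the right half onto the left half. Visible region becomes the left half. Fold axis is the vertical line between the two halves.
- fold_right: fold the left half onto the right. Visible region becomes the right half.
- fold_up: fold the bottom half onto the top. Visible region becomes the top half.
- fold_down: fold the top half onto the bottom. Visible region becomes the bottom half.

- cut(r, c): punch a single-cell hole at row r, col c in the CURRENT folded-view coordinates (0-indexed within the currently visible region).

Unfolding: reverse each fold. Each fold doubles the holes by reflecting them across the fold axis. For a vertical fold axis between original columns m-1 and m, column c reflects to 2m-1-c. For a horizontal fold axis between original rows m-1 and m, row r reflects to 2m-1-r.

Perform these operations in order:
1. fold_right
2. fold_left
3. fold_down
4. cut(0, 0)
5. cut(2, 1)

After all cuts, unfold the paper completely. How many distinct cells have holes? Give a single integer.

Answer: 16

Derivation:
Op 1 fold_right: fold axis v@4; visible region now rows[0,8) x cols[4,8) = 8x4
Op 2 fold_left: fold axis v@6; visible region now rows[0,8) x cols[4,6) = 8x2
Op 3 fold_down: fold axis h@4; visible region now rows[4,8) x cols[4,6) = 4x2
Op 4 cut(0, 0): punch at orig (4,4); cuts so far [(4, 4)]; region rows[4,8) x cols[4,6) = 4x2
Op 5 cut(2, 1): punch at orig (6,5); cuts so far [(4, 4), (6, 5)]; region rows[4,8) x cols[4,6) = 4x2
Unfold 1 (reflect across h@4): 4 holes -> [(1, 5), (3, 4), (4, 4), (6, 5)]
Unfold 2 (reflect across v@6): 8 holes -> [(1, 5), (1, 6), (3, 4), (3, 7), (4, 4), (4, 7), (6, 5), (6, 6)]
Unfold 3 (reflect across v@4): 16 holes -> [(1, 1), (1, 2), (1, 5), (1, 6), (3, 0), (3, 3), (3, 4), (3, 7), (4, 0), (4, 3), (4, 4), (4, 7), (6, 1), (6, 2), (6, 5), (6, 6)]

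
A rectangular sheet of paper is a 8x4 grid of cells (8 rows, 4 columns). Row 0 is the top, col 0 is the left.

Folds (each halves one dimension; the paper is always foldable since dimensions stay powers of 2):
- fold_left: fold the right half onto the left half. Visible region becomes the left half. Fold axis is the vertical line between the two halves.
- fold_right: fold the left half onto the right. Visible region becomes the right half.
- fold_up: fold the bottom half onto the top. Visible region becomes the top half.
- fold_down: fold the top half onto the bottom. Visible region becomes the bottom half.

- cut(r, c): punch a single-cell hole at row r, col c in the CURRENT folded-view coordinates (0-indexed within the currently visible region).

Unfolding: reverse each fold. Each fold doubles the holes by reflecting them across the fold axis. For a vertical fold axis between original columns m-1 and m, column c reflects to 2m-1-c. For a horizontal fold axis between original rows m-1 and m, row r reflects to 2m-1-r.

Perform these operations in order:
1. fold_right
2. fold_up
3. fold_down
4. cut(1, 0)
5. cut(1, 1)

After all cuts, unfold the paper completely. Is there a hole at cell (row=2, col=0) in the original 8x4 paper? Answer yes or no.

Answer: no

Derivation:
Op 1 fold_right: fold axis v@2; visible region now rows[0,8) x cols[2,4) = 8x2
Op 2 fold_up: fold axis h@4; visible region now rows[0,4) x cols[2,4) = 4x2
Op 3 fold_down: fold axis h@2; visible region now rows[2,4) x cols[2,4) = 2x2
Op 4 cut(1, 0): punch at orig (3,2); cuts so far [(3, 2)]; region rows[2,4) x cols[2,4) = 2x2
Op 5 cut(1, 1): punch at orig (3,3); cuts so far [(3, 2), (3, 3)]; region rows[2,4) x cols[2,4) = 2x2
Unfold 1 (reflect across h@2): 4 holes -> [(0, 2), (0, 3), (3, 2), (3, 3)]
Unfold 2 (reflect across h@4): 8 holes -> [(0, 2), (0, 3), (3, 2), (3, 3), (4, 2), (4, 3), (7, 2), (7, 3)]
Unfold 3 (reflect across v@2): 16 holes -> [(0, 0), (0, 1), (0, 2), (0, 3), (3, 0), (3, 1), (3, 2), (3, 3), (4, 0), (4, 1), (4, 2), (4, 3), (7, 0), (7, 1), (7, 2), (7, 3)]
Holes: [(0, 0), (0, 1), (0, 2), (0, 3), (3, 0), (3, 1), (3, 2), (3, 3), (4, 0), (4, 1), (4, 2), (4, 3), (7, 0), (7, 1), (7, 2), (7, 3)]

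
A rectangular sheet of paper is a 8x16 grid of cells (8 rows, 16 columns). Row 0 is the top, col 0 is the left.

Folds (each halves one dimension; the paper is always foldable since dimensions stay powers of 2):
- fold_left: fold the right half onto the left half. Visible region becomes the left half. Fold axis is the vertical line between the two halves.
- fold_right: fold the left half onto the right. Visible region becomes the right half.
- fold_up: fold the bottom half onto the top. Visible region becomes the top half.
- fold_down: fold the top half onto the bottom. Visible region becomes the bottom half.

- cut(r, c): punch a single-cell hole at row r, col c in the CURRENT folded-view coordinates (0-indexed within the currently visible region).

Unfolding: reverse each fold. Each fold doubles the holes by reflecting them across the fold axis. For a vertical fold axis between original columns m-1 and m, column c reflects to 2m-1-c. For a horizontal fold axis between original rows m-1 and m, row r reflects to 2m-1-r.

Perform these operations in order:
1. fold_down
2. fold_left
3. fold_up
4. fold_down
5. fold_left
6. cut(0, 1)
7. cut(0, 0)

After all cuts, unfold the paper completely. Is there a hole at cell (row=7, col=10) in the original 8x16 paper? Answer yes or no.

Op 1 fold_down: fold axis h@4; visible region now rows[4,8) x cols[0,16) = 4x16
Op 2 fold_left: fold axis v@8; visible region now rows[4,8) x cols[0,8) = 4x8
Op 3 fold_up: fold axis h@6; visible region now rows[4,6) x cols[0,8) = 2x8
Op 4 fold_down: fold axis h@5; visible region now rows[5,6) x cols[0,8) = 1x8
Op 5 fold_left: fold axis v@4; visible region now rows[5,6) x cols[0,4) = 1x4
Op 6 cut(0, 1): punch at orig (5,1); cuts so far [(5, 1)]; region rows[5,6) x cols[0,4) = 1x4
Op 7 cut(0, 0): punch at orig (5,0); cuts so far [(5, 0), (5, 1)]; region rows[5,6) x cols[0,4) = 1x4
Unfold 1 (reflect across v@4): 4 holes -> [(5, 0), (5, 1), (5, 6), (5, 7)]
Unfold 2 (reflect across h@5): 8 holes -> [(4, 0), (4, 1), (4, 6), (4, 7), (5, 0), (5, 1), (5, 6), (5, 7)]
Unfold 3 (reflect across h@6): 16 holes -> [(4, 0), (4, 1), (4, 6), (4, 7), (5, 0), (5, 1), (5, 6), (5, 7), (6, 0), (6, 1), (6, 6), (6, 7), (7, 0), (7, 1), (7, 6), (7, 7)]
Unfold 4 (reflect across v@8): 32 holes -> [(4, 0), (4, 1), (4, 6), (4, 7), (4, 8), (4, 9), (4, 14), (4, 15), (5, 0), (5, 1), (5, 6), (5, 7), (5, 8), (5, 9), (5, 14), (5, 15), (6, 0), (6, 1), (6, 6), (6, 7), (6, 8), (6, 9), (6, 14), (6, 15), (7, 0), (7, 1), (7, 6), (7, 7), (7, 8), (7, 9), (7, 14), (7, 15)]
Unfold 5 (reflect across h@4): 64 holes -> [(0, 0), (0, 1), (0, 6), (0, 7), (0, 8), (0, 9), (0, 14), (0, 15), (1, 0), (1, 1), (1, 6), (1, 7), (1, 8), (1, 9), (1, 14), (1, 15), (2, 0), (2, 1), (2, 6), (2, 7), (2, 8), (2, 9), (2, 14), (2, 15), (3, 0), (3, 1), (3, 6), (3, 7), (3, 8), (3, 9), (3, 14), (3, 15), (4, 0), (4, 1), (4, 6), (4, 7), (4, 8), (4, 9), (4, 14), (4, 15), (5, 0), (5, 1), (5, 6), (5, 7), (5, 8), (5, 9), (5, 14), (5, 15), (6, 0), (6, 1), (6, 6), (6, 7), (6, 8), (6, 9), (6, 14), (6, 15), (7, 0), (7, 1), (7, 6), (7, 7), (7, 8), (7, 9), (7, 14), (7, 15)]
Holes: [(0, 0), (0, 1), (0, 6), (0, 7), (0, 8), (0, 9), (0, 14), (0, 15), (1, 0), (1, 1), (1, 6), (1, 7), (1, 8), (1, 9), (1, 14), (1, 15), (2, 0), (2, 1), (2, 6), (2, 7), (2, 8), (2, 9), (2, 14), (2, 15), (3, 0), (3, 1), (3, 6), (3, 7), (3, 8), (3, 9), (3, 14), (3, 15), (4, 0), (4, 1), (4, 6), (4, 7), (4, 8), (4, 9), (4, 14), (4, 15), (5, 0), (5, 1), (5, 6), (5, 7), (5, 8), (5, 9), (5, 14), (5, 15), (6, 0), (6, 1), (6, 6), (6, 7), (6, 8), (6, 9), (6, 14), (6, 15), (7, 0), (7, 1), (7, 6), (7, 7), (7, 8), (7, 9), (7, 14), (7, 15)]

Answer: no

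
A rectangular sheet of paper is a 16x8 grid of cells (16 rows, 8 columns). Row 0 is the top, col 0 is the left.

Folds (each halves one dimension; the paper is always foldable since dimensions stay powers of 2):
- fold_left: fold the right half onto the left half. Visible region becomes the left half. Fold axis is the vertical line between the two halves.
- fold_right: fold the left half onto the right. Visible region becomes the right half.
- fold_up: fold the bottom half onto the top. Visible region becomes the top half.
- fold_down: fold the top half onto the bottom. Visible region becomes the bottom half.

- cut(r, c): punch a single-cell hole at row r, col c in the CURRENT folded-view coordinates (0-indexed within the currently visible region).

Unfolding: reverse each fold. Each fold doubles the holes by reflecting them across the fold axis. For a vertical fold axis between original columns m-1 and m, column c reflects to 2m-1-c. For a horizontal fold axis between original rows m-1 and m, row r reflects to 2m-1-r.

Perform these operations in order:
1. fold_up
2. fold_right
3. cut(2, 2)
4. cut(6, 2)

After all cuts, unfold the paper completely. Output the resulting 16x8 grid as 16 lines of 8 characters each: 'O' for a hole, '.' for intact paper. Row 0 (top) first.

Answer: ........
........
.O....O.
........
........
........
.O....O.
........
........
.O....O.
........
........
........
.O....O.
........
........

Derivation:
Op 1 fold_up: fold axis h@8; visible region now rows[0,8) x cols[0,8) = 8x8
Op 2 fold_right: fold axis v@4; visible region now rows[0,8) x cols[4,8) = 8x4
Op 3 cut(2, 2): punch at orig (2,6); cuts so far [(2, 6)]; region rows[0,8) x cols[4,8) = 8x4
Op 4 cut(6, 2): punch at orig (6,6); cuts so far [(2, 6), (6, 6)]; region rows[0,8) x cols[4,8) = 8x4
Unfold 1 (reflect across v@4): 4 holes -> [(2, 1), (2, 6), (6, 1), (6, 6)]
Unfold 2 (reflect across h@8): 8 holes -> [(2, 1), (2, 6), (6, 1), (6, 6), (9, 1), (9, 6), (13, 1), (13, 6)]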